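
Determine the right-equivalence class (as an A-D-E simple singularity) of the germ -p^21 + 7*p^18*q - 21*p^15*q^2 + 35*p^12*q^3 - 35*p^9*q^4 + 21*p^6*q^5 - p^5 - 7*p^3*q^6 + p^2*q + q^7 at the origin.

The Hessian of f at 0 has rank 0. Corank 2; j^3 = p^2*q has shape L^2 M (L != M), so D-series; mu = 8 gives D_8.

D8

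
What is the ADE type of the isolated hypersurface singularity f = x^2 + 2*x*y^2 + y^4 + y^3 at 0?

The Hessian of f at 0 has rank 1. Corank 1: A-series; mu = 2 gives A_2.

A_2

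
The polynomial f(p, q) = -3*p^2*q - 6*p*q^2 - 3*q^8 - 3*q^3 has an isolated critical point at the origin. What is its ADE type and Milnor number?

Type D_{9}, Milnor number mu = 9.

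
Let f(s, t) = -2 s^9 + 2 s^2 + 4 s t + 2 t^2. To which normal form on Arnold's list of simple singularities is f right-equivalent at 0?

A_{8}

The Hessian of f at 0 has rank 1. Corank 1: A-series; mu = 8 gives A_8.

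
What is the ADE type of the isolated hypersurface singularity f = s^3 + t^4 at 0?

E_6

The Hessian of f at 0 has rank 0. Corank 2; j^3 = s^3 is a perfect cube, so E-series; the 4-jet and mu = 6 give E_6.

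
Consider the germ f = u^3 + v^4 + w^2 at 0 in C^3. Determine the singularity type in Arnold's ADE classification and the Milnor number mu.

Type E_6, Milnor number mu = 6.

The Hessian of f at 0 has rank 1. Corank 2; j^3 = u^3 is a perfect cube, so E-series; the 4-jet and mu = 6 give E_6.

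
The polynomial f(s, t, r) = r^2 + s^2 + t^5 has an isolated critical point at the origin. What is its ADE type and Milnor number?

The Hessian of f at 0 is [[2, 0, 0], [0, 0, 0], [0, 0, 2]] with rank 2, so corank 1. A Groebner basis of the Jacobian ideal J(f) in C{s,t,r} is {t^4, s, r}; counting standard monomials gives mu = 4. Corank 1: A-series; mu = 4 gives A_4.

Type A4, Milnor number mu = 4.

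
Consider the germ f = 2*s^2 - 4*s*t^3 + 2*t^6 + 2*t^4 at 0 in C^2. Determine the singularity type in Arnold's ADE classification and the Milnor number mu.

Type A3, Milnor number mu = 3.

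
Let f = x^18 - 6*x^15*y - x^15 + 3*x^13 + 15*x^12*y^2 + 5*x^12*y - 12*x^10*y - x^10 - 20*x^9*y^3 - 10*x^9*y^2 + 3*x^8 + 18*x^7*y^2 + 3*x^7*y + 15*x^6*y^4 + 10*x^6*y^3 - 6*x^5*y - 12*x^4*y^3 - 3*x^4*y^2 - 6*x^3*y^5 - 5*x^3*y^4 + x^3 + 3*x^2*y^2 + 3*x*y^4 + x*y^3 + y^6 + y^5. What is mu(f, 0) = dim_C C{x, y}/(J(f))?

7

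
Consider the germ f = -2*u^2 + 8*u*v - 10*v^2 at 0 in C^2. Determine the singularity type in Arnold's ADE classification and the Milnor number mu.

Type A_{1}, Milnor number mu = 1.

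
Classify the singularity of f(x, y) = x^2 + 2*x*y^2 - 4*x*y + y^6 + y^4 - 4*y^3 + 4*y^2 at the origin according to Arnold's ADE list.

The Hessian of f at 0 is [[2, -4], [-4, 8]] with rank 1, so corank 1. A Groebner basis of the Jacobian ideal J(f) in C{x,y} is {x^3 + 12*x^2 - 40*x*y - 32*x + 64*y, x^2*y + 4*x^2 - 12*x*y - 8*x + 16*y, x + y^2 - 2*y}; counting standard monomials gives mu = 5. Corank 1: A-series; mu = 5 gives A_5.

A_{5}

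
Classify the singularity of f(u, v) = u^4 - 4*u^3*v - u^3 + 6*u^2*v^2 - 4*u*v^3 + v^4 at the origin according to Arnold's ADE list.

E_6

The Hessian of f at 0 is [[0, 0], [0, 0]] with rank 0, so corank 2. A Groebner basis of the Jacobian ideal J(f) in C{u,v} is {v^4, u*v^2 - v^3/3, u^2}; counting standard monomials gives mu = 6. Corank 2; j^3 = -u^3 is a perfect cube, so E-series; the 4-jet and mu = 6 give E_6.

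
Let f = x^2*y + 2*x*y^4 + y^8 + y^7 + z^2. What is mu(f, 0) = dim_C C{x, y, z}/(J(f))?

9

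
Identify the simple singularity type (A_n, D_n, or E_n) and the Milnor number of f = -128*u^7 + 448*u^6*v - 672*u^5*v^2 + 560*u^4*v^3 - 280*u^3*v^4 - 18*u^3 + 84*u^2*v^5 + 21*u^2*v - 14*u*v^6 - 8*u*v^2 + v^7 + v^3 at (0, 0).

The Hessian of f at 0 has rank 0. Corank 2; j^3 = -(2*u - v)*(3*u - v)^2 has shape L^2 M (L != M), so D-series; mu = 8 gives D_8.

Type D8, Milnor number mu = 8.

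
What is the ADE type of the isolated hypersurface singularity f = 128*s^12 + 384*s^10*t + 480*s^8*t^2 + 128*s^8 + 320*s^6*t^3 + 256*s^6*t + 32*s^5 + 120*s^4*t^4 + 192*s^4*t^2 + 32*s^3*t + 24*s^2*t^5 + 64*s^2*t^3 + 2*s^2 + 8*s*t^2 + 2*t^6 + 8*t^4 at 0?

The Hessian of f at 0 is [[4, 0], [0, 0]] with rank 1, so corank 1. A Groebner basis of the Jacobian ideal J(f) in C{s,t} is {s^3, s^2*t, s/2 + t^2}; counting standard monomials gives mu = 5. Corank 1: A-series; mu = 5 gives A_5.

A5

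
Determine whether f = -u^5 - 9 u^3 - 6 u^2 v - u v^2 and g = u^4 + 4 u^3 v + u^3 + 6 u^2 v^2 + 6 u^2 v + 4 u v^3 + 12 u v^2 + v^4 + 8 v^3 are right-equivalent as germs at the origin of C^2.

The Hessian of f at 0 is [[0, 0], [0, 0]] with rank 0, so corank 2. A Groebner basis of the Jacobian ideal J(f) in C{u,v} is {243*u*v/5 + v^4 + 81*v^2/5, u*v^2 + v^3/3, u^2 + u*v/3}; counting standard monomials gives mu = 6. Corank 2; j^3 = -u*(3*u + v)^2 has shape L^2 M (L != M), so D-series; mu = 6 gives D_6. The Hessian of g at 0 is [[0, 0], [0, 0]] with rank 0, so corank 2. A Groebner basis of the Jacobian ideal J(g) in C{u,v} is {v^4, u*v^2 + 5*v^3/3, u^2 + 4*u*v + 4*v^2}; counting standard monomials gives mu = 6. Corank 2; j^3 = (u + 2*v)^3 is a perfect cube, so E-series; the 4-jet and mu = 6 give E_6. f is D_6 but g is E_6, hence not right-equivalent.

No.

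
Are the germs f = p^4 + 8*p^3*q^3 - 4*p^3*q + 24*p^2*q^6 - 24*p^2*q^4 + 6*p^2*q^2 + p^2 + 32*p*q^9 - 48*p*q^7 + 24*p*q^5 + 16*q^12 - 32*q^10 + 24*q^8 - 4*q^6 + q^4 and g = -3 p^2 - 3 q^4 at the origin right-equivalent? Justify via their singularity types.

Yes.

The Hessian of f at 0 is [[2, 0], [0, 0]] with rank 1, so corank 1. A Groebner basis of the Jacobian ideal J(f) in C{p,q} is {q^3, p}; counting standard monomials gives mu = 3. Corank 1: A-series; mu = 3 gives A_3. The Hessian of g at 0 is [[-6, 0], [0, 0]] with rank 1, so corank 1. A Groebner basis of the Jacobian ideal J(g) in C{p,q} is {q^3, p}; counting standard monomials gives mu = 3. Corank 1: A-series; mu = 3 gives A_3. Both have type A_3, hence right-equivalent.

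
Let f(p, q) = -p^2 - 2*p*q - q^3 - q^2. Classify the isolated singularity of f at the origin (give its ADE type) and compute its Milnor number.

Type A_2, Milnor number mu = 2.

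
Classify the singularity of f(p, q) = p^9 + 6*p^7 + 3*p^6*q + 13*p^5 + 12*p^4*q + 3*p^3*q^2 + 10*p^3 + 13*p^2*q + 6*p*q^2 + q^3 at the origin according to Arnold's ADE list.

D_{4}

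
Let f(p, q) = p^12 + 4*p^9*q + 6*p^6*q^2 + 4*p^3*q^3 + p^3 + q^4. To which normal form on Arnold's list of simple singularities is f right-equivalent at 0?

E_6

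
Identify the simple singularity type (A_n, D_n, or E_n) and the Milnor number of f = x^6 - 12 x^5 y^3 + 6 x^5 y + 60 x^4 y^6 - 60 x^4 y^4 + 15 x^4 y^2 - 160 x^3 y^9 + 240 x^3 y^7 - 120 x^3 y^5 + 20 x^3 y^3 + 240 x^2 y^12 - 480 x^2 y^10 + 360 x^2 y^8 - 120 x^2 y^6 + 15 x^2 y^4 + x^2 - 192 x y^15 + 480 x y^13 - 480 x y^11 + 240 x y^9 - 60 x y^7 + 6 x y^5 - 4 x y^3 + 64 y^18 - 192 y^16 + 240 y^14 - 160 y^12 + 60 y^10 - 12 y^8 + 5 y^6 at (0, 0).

Type A_{5}, Milnor number mu = 5.

The Hessian of f at 0 is [[2, 0], [0, 0]] with rank 1, so corank 1. A Groebner basis of the Jacobian ideal J(f) in C{x,y} is {x*y^2, -x/2 + y^3, x^2}; counting standard monomials gives mu = 5. Corank 1: A-series; mu = 5 gives A_5.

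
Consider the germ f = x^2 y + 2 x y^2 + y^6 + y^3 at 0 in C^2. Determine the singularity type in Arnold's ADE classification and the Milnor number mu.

The Hessian of f at 0 has rank 0. Corank 2; j^3 = y*(x + y)^2 has shape L^2 M (L != M), so D-series; mu = 7 gives D_7.

Type D_{7}, Milnor number mu = 7.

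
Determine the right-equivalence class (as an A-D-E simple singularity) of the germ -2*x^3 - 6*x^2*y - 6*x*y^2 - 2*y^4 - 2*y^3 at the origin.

E_{6}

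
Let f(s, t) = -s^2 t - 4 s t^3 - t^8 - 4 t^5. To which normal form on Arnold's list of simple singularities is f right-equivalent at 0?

The Hessian of f at 0 is [[0, 0], [0, 0]] with rank 0, so corank 2. A Groebner basis of the Jacobian ideal J(f) in C{s,t} is {s^4, s^3*t - s^2 - 2*s*t^2, s^3/2 + s^2*t^2, s*t/2 + t^3}; counting standard monomials gives mu = 9. Corank 2; j^3 = -s^2*t has shape L^2 M (L != M), so D-series; mu = 9 gives D_9.

D_9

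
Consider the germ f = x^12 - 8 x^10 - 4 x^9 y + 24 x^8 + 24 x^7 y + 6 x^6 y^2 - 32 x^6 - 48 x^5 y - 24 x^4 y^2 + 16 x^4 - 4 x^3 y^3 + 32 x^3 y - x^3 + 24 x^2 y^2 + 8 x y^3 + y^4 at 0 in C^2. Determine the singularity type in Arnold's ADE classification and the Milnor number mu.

Type E_6, Milnor number mu = 6.

The Hessian of f at 0 is [[0, 0], [0, 0]] with rank 0, so corank 2. A Groebner basis of the Jacobian ideal J(f) in C{x,y} is {y^4, x*y^2 + y^3/6, x^2}; counting standard monomials gives mu = 6. Corank 2; j^3 = -x^3 is a perfect cube, so E-series; the 4-jet and mu = 6 give E_6.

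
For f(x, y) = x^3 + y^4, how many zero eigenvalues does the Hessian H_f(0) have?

Hessian at 0 has rank 0.

2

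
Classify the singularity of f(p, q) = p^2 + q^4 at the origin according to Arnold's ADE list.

The Hessian of f at 0 has rank 1. Corank 1: A-series; mu = 3 gives A_3.

A3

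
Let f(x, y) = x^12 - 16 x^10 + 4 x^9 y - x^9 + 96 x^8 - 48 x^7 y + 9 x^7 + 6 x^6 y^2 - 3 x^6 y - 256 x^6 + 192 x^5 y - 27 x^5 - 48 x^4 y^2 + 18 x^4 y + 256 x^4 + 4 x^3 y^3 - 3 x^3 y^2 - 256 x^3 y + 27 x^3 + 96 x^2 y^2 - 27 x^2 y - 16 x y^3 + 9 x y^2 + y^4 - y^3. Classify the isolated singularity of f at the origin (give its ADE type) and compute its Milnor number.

Type E_6, Milnor number mu = 6.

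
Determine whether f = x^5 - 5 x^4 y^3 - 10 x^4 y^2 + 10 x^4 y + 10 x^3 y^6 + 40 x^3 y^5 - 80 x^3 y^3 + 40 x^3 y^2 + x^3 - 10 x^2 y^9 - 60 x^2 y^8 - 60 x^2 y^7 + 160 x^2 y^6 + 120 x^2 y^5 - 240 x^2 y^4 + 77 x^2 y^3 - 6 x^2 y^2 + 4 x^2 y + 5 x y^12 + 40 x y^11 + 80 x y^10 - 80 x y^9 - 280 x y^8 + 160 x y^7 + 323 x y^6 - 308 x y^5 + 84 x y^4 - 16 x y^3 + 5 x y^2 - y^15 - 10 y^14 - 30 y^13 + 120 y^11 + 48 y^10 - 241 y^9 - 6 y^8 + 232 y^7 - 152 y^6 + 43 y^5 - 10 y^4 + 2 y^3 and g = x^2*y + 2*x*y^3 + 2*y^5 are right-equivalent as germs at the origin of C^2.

Yes.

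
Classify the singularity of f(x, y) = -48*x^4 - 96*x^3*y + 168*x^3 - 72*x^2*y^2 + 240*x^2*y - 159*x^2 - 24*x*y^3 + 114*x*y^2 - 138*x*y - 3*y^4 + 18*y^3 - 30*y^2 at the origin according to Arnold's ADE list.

The Hessian of f at 0 has rank 2. Corank 0: nondegenerate Morse point, so A_1.

A1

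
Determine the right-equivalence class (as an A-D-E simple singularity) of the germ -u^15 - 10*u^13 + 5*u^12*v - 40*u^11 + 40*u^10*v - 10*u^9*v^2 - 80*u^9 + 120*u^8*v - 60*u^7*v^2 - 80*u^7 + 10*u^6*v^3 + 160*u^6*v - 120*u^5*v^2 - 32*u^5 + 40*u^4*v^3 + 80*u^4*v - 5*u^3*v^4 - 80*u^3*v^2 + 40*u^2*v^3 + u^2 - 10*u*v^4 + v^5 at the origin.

The Hessian of f at 0 has rank 1. Corank 1: A-series; mu = 4 gives A_4.

A4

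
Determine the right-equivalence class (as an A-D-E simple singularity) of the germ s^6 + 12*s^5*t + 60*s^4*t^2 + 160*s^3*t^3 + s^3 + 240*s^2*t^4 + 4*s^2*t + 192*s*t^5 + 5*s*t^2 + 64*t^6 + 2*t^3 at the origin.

The Hessian of f at 0 is [[0, 0], [0, 0]] with rank 0, so corank 2. A Groebner basis of the Jacobian ideal J(f) in C{s,t} is {-s*t/6 + t^5 - t^2/6, s*t^2 + t^3, s^2 + 3*s*t + 2*t^2}; counting standard monomials gives mu = 7. Corank 2; j^3 = (s + t)^2*(s + 2*t) has shape L^2 M (L != M), so D-series; mu = 7 gives D_7.

D_7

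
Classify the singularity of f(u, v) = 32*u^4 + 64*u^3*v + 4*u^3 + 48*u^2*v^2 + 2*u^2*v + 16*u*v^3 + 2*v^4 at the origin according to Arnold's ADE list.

The Hessian of f at 0 is [[0, 0], [0, 0]] with rank 0, so corank 2. A Groebner basis of the Jacobian ideal J(f) in C{u,v} is {u*v^2, -u*v/8 + v^3, u^2 + u*v/2}; counting standard monomials gives mu = 5. Corank 2; j^3 = 2*u^2*(2*u + v) has shape L^2 M (L != M), so D-series; mu = 5 gives D_5.

D5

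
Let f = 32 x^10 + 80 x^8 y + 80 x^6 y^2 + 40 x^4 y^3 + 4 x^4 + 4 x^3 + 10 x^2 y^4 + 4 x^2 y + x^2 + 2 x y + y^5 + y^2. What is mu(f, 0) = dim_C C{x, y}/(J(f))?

4

The Hessian of f at 0 is [[2, 2], [2, 2]] with rank 1, so corank 1. A Groebner basis of the Jacobian ideal J(f) in C{x,y} is {x/8 + y^3 + y^2/4 + y/8, x^2 + x/2 + y/2, x*y - x/4 + y^2/2 - y/4}; counting standard monomials gives mu = 4. Corank 1: A-series; mu = 4 gives A_4.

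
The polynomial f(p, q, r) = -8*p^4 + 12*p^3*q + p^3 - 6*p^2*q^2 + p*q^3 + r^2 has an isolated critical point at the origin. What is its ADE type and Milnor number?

Type E_7, Milnor number mu = 7.

The Hessian of f at 0 has rank 1. Corank 2; j^3 = p^3 is a perfect cube, so E-series; the 4-jet and mu = 7 give E_7.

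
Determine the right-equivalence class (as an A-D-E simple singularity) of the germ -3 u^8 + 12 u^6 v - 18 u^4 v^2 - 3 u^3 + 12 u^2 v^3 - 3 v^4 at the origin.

E_{6}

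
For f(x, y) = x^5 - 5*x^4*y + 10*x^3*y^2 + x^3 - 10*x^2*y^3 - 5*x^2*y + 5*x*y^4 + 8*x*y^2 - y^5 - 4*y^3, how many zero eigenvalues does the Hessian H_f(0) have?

2

Hessian at 0 has rank 0.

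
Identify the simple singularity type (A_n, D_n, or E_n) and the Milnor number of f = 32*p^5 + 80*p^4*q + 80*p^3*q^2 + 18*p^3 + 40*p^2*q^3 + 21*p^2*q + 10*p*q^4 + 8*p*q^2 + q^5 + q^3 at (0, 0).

Type D6, Milnor number mu = 6.

The Hessian of f at 0 has rank 0. Corank 2; j^3 = (2*p + q)*(3*p + q)^2 has shape L^2 M (L != M), so D-series; mu = 6 gives D_6.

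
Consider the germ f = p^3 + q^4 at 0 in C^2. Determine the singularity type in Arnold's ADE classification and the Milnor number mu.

The Hessian of f at 0 is [[0, 0], [0, 0]] with rank 0, so corank 2. A Groebner basis of the Jacobian ideal J(f) in C{p,q} is {q^3, p^2}; counting standard monomials gives mu = 6. Corank 2; j^3 = p^3 is a perfect cube, so E-series; the 4-jet and mu = 6 give E_6.

Type E_6, Milnor number mu = 6.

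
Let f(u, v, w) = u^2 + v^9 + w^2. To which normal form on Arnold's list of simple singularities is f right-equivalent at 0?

A_{8}

The Hessian of f at 0 has rank 2. Corank 1: A-series; mu = 8 gives A_8.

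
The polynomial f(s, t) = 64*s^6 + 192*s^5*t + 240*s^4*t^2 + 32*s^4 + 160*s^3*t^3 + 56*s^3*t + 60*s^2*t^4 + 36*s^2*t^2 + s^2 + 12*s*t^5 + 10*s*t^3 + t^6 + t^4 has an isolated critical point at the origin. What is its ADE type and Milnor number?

Type A_{3}, Milnor number mu = 3.

The Hessian of f at 0 is [[2, 0], [0, 0]] with rank 1, so corank 1. A Groebner basis of the Jacobian ideal J(f) in C{s,t} is {t^3, s}; counting standard monomials gives mu = 3. Corank 1: A-series; mu = 3 gives A_3.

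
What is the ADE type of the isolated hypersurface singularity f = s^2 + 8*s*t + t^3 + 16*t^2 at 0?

A_2

The Hessian of f at 0 has rank 1. Corank 1: A-series; mu = 2 gives A_2.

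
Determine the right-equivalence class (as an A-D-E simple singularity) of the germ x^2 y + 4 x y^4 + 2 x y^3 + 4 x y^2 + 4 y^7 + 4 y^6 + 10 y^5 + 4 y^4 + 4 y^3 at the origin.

D_{6}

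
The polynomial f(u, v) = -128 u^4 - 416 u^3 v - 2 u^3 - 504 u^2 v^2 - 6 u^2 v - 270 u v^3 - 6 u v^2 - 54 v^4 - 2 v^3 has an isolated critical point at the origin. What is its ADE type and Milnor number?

Type E_{7}, Milnor number mu = 7.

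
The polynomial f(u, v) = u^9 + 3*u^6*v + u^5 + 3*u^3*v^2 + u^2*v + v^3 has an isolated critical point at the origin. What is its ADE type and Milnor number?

The Hessian of f at 0 has rank 0. Corank 2; j^3 = v*(u^2 + v^2) splits into three distinct lines over C (the quadratic factor has nonzero discriminant), so D_4.

Type D_{4}, Milnor number mu = 4.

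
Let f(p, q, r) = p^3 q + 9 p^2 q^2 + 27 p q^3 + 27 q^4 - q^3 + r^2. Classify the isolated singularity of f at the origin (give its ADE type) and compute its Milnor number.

Type E7, Milnor number mu = 7.

The Hessian of f at 0 has rank 1. Corank 2; j^3 = -q^3 is a perfect cube, so E-series; the 4-jet and mu = 7 give E_7.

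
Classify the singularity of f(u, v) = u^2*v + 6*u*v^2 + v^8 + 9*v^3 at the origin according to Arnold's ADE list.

D_9

The Hessian of f at 0 is [[0, 0], [0, 0]] with rank 0, so corank 2. A Groebner basis of the Jacobian ideal J(f) in C{u,v} is {u^2/8 + v^7 - 9*v^2/8, u^3 + 27*v^3, u*v + 3*v^2}; counting standard monomials gives mu = 9. Corank 2; j^3 = v*(u + 3*v)^2 has shape L^2 M (L != M), so D-series; mu = 9 gives D_9.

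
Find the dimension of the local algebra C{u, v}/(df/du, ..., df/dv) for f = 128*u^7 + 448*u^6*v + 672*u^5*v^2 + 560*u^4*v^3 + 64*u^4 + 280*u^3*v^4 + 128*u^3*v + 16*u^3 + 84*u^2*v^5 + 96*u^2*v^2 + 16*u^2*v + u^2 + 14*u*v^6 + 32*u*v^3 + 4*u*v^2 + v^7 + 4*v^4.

6

The Hessian of f at 0 has rank 1. Corank 1: A-series; mu = 6 gives A_6.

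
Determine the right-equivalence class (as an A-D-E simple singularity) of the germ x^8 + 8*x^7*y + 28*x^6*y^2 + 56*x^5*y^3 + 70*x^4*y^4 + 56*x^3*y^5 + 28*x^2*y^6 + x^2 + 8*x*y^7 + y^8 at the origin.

A_{7}

The Hessian of f at 0 is [[2, 0], [0, 0]] with rank 1, so corank 1. A Groebner basis of the Jacobian ideal J(f) in C{x,y} is {y^7, x}; counting standard monomials gives mu = 7. Corank 1: A-series; mu = 7 gives A_7.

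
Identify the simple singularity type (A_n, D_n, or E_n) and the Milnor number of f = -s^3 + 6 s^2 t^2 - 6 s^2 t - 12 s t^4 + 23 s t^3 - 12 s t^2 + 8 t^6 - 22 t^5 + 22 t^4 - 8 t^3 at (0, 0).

Type E_7, Milnor number mu = 7.

The Hessian of f at 0 is [[0, 0], [0, 0]] with rank 0, so corank 2. A Groebner basis of the Jacobian ideal J(f) in C{s,t} is {-s^2/4 - s*t + t^4 - t^3/12 - t^2, s^3 - 13*s^2/2 - 26*s*t + 35*t^3/6 - 26*t^2, s^2*t + 25*s^2/12 + 25*s*t/3 - 119*t^3/36 + 25*t^2/3, -s^2/2 + s*t^2 - 2*s*t + 11*t^3/6 - 2*t^2}; counting standard monomials gives mu = 7. Corank 2; j^3 = -(s + 2*t)^3 is a perfect cube, so E-series; the 4-jet and mu = 7 give E_7.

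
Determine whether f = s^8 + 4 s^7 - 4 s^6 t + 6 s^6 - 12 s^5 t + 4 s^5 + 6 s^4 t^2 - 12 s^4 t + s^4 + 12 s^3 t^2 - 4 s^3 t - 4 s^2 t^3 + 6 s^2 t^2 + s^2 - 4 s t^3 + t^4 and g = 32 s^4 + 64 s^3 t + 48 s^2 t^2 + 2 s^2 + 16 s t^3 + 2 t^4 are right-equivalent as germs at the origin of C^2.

Yes.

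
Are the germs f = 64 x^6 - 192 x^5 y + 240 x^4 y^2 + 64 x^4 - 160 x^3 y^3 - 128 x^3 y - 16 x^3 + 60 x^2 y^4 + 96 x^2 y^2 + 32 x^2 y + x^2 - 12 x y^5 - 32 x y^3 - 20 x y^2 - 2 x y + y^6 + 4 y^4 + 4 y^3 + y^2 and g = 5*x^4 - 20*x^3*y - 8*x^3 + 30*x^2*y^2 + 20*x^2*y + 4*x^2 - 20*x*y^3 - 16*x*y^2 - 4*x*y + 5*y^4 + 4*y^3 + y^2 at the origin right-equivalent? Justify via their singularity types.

No.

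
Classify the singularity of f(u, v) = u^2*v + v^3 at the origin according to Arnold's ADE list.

D_4

The Hessian of f at 0 has rank 0. Corank 2; j^3 = v*(u^2 + v^2) splits into three distinct lines over C (the quadratic factor has nonzero discriminant), so D_4.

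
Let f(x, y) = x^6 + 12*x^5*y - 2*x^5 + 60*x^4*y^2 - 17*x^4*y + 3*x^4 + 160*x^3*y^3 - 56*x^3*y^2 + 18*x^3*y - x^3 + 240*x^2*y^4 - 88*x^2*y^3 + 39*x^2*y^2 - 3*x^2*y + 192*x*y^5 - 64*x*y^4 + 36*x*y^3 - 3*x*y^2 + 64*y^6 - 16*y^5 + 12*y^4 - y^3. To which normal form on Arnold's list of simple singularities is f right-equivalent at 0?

E_{8}

The Hessian of f at 0 has rank 0. Corank 2; j^3 = -(x + y)^3 is a perfect cube, so E-series; the 5-jet and mu = 8 give E_8.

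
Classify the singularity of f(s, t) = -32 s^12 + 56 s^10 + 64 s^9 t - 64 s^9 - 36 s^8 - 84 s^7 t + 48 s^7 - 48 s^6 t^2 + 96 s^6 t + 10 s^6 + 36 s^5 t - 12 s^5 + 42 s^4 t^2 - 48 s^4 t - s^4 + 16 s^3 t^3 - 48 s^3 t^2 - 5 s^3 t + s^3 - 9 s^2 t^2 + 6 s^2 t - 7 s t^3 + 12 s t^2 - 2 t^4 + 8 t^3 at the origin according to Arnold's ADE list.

E7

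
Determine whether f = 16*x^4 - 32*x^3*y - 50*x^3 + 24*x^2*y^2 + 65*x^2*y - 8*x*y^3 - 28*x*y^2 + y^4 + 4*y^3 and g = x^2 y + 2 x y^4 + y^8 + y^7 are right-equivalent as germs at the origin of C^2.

No.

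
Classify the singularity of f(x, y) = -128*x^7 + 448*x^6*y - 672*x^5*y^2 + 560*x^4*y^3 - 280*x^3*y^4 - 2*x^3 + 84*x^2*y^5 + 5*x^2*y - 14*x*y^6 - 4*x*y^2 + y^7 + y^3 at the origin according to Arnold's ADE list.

D_{8}

The Hessian of f at 0 is [[0, 0], [0, 0]] with rank 0, so corank 2. A Groebner basis of the Jacobian ideal J(f) in C{x,y} is {-x*y/14 + y^6 + y^2/14, x*y^2 - y^3, x^2 - 3*x*y/2 + y^2/2}; counting standard monomials gives mu = 8. Corank 2; j^3 = -(x - y)^2*(2*x - y) has shape L^2 M (L != M), so D-series; mu = 8 gives D_8.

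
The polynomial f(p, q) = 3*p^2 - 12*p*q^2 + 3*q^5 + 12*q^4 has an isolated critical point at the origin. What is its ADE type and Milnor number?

The Hessian of f at 0 has rank 1. Corank 1: A-series; mu = 4 gives A_4.

Type A4, Milnor number mu = 4.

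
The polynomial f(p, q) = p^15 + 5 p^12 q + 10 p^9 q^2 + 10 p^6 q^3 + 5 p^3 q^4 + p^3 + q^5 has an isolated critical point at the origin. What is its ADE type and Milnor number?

The Hessian of f at 0 is [[0, 0], [0, 0]] with rank 0, so corank 2. A Groebner basis of the Jacobian ideal J(f) in C{p,q} is {q^4, p^2}; counting standard monomials gives mu = 8. Corank 2; j^3 = p^3 is a perfect cube, so E-series; the 5-jet and mu = 8 give E_8.

Type E8, Milnor number mu = 8.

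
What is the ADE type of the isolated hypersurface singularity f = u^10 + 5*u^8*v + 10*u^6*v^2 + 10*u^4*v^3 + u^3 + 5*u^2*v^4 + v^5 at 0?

E_{8}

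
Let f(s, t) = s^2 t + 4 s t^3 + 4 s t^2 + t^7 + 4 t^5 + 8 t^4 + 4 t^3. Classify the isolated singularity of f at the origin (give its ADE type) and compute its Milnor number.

Type D_{8}, Milnor number mu = 8.

The Hessian of f at 0 is [[0, 0], [0, 0]] with rank 0, so corank 2. A Groebner basis of the Jacobian ideal J(f) in C{s,t} is {s^2*t^2 - 2*s^2*t + 4*s^2/7 - 34*s*t^2/7 + 22*s*t/7 + 4*t^2, s^3 + 6*s^2*t - 8*s^2/7 + 68*s*t^2/7 - 44*s*t/7 - 8*t^2, s*t/2 + t^3 + t^2}; counting standard monomials gives mu = 8. Corank 2; j^3 = t*(s + 2*t)^2 has shape L^2 M (L != M), so D-series; mu = 8 gives D_8.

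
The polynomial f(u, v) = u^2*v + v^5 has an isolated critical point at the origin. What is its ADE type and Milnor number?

Type D_{6}, Milnor number mu = 6.

The Hessian of f at 0 has rank 0. Corank 2; j^3 = u^2*v has shape L^2 M (L != M), so D-series; mu = 6 gives D_6.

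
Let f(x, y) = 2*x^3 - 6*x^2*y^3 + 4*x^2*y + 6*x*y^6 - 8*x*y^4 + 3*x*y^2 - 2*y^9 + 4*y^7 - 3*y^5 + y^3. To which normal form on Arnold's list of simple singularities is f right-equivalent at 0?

D_{4}

The Hessian of f at 0 is [[0, 0], [0, 0]] with rank 0, so corank 2. A Groebner basis of the Jacobian ideal J(f) in C{x,y} is {y^3, x^2 - 3*y^2/2, x*y + 3*y^2/2}; counting standard monomials gives mu = 4. Corank 2; j^3 = (x + y)*(2*x^2 + 2*x*y + y^2) splits into three distinct lines over C (the quadratic factor has nonzero discriminant), so D_4.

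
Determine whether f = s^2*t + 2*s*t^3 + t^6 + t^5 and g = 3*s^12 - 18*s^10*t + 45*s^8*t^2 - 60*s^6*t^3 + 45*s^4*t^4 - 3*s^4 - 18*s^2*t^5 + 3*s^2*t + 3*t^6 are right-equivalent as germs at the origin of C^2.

Yes.

The Hessian of f at 0 has rank 0. Corank 2; j^3 = s^2*t has shape L^2 M (L != M), so D-series; mu = 7 gives D_7. The Hessian of g at 0 has rank 0. Corank 2; j^3 = 3*s^2*t has shape L^2 M (L != M), so D-series; mu = 7 gives D_7. Both have type D_7, hence right-equivalent.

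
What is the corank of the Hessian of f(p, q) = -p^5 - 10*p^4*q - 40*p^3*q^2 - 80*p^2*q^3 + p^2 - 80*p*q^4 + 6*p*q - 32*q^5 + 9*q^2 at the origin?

1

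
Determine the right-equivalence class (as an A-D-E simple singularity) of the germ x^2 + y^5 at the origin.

A_4

The Hessian of f at 0 is [[2, 0], [0, 0]] with rank 1, so corank 1. A Groebner basis of the Jacobian ideal J(f) in C{x,y} is {y^4, x}; counting standard monomials gives mu = 4. Corank 1: A-series; mu = 4 gives A_4.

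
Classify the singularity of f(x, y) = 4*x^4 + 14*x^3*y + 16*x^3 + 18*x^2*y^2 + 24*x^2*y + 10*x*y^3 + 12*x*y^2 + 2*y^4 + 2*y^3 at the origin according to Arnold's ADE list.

E_{7}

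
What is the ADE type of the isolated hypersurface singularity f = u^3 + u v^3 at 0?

The Hessian of f at 0 has rank 0. Corank 2; j^3 = u^3 is a perfect cube, so E-series; the 4-jet and mu = 7 give E_7.

E_7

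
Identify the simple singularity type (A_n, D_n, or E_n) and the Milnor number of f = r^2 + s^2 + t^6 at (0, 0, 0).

The Hessian of f at 0 is [[2, 0, 0], [0, 0, 0], [0, 0, 2]] with rank 2, so corank 1. A Groebner basis of the Jacobian ideal J(f) in C{s,t,r} is {t^5, s, r}; counting standard monomials gives mu = 5. Corank 1: A-series; mu = 5 gives A_5.

Type A_5, Milnor number mu = 5.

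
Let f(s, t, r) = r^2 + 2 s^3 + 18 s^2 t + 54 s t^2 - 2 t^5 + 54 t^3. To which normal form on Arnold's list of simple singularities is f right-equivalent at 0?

E8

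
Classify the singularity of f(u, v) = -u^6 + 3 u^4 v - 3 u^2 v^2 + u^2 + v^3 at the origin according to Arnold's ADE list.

The Hessian of f at 0 has rank 1. Corank 1: A-series; mu = 2 gives A_2.

A_2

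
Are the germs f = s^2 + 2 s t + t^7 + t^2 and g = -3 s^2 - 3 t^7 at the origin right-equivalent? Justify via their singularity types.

The Hessian of f at 0 is [[2, 2], [2, 2]] with rank 1, so corank 1. A Groebner basis of the Jacobian ideal J(f) in C{s,t} is {t^6, s + t}; counting standard monomials gives mu = 6. Corank 1: A-series; mu = 6 gives A_6. The Hessian of g at 0 is [[-6, 0], [0, 0]] with rank 1, so corank 1. A Groebner basis of the Jacobian ideal J(g) in C{s,t} is {t^6, s}; counting standard monomials gives mu = 6. Corank 1: A-series; mu = 6 gives A_6. Both have type A_6, hence right-equivalent.

Yes.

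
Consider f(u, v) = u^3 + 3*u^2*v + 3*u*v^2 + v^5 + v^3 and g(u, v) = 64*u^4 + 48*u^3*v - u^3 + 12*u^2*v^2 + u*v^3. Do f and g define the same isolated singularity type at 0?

No.

The Hessian of f at 0 is [[0, 0], [0, 0]] with rank 0, so corank 2. A Groebner basis of the Jacobian ideal J(f) in C{u,v} is {v^4, u^2 + 2*u*v + v^2}; counting standard monomials gives mu = 8. Corank 2; j^3 = (u + v)^3 is a perfect cube, so E-series; the 5-jet and mu = 8 give E_8. The Hessian of g at 0 is [[0, 0], [0, 0]] with rank 0, so corank 2. A Groebner basis of the Jacobian ideal J(g) in C{u,v} is {3*u^2/16 + v^4 - v^3/16, u^3, u^2*v + u^2/16 - v^3/48, -u^2/2 + u*v^2 + v^3/6}; counting standard monomials gives mu = 7. Corank 2; j^3 = -u^3 is a perfect cube, so E-series; the 4-jet and mu = 7 give E_7. f is E_8 but g is E_7, hence not right-equivalent.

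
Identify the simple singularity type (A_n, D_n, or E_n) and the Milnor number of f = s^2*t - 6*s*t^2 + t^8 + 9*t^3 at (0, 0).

The Hessian of f at 0 has rank 0. Corank 2; j^3 = t*(s - 3*t)^2 has shape L^2 M (L != M), so D-series; mu = 9 gives D_9.

Type D_{9}, Milnor number mu = 9.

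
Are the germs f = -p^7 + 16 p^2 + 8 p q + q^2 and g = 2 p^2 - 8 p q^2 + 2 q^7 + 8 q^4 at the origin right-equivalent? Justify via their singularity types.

Yes.

The Hessian of f at 0 is [[32, 8], [8, 2]] with rank 1, so corank 1. A Groebner basis of the Jacobian ideal J(f) in C{p,q} is {q^6, p + q/4}; counting standard monomials gives mu = 6. Corank 1: A-series; mu = 6 gives A_6. The Hessian of g at 0 is [[4, 0], [0, 0]] with rank 1, so corank 1. A Groebner basis of the Jacobian ideal J(g) in C{p,q} is {p^3, -p/2 + q^2}; counting standard monomials gives mu = 6. Corank 1: A-series; mu = 6 gives A_6. Both have type A_6, hence right-equivalent.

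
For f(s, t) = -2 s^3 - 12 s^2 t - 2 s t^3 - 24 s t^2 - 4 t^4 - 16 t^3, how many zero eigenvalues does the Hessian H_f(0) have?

2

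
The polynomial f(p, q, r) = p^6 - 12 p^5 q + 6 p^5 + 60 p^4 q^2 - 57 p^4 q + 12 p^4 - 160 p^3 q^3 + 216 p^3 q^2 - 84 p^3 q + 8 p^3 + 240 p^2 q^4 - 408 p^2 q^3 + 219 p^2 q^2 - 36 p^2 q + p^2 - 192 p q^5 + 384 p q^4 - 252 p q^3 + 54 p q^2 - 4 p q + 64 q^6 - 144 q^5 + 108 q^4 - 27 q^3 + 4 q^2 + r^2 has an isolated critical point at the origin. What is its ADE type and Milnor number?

Type A2, Milnor number mu = 2.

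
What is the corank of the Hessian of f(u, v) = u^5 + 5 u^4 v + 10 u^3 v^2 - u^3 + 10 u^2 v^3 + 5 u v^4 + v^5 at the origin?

Hessian at 0 has rank 0.

2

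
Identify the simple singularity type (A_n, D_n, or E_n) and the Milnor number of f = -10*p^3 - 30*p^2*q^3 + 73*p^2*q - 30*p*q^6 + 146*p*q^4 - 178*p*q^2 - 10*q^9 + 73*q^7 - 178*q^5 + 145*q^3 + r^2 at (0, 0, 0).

The Hessian of f at 0 has rank 1. Corank 2; j^3 = -(2*p - 5*q)*(5*p^2 - 24*p*q + 29*q^2) splits into three distinct lines over C (the quadratic factor has nonzero discriminant), so D_4.

Type D_4, Milnor number mu = 4.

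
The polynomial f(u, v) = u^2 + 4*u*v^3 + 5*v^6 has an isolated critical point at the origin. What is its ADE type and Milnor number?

Type A_5, Milnor number mu = 5.

The Hessian of f at 0 has rank 1. Corank 1: A-series; mu = 5 gives A_5.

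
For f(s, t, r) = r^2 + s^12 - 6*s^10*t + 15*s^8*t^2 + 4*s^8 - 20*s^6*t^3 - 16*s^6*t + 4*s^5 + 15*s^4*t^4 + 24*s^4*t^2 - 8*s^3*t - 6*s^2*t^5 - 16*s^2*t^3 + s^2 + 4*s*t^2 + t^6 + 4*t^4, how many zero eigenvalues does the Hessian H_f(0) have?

Hessian at 0 has rank 2.

1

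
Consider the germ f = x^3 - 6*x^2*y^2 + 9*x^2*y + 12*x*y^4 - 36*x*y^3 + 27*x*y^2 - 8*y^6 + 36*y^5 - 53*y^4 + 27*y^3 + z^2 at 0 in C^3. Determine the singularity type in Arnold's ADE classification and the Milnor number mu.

The Hessian of f at 0 has rank 1. Corank 2; j^3 = (x + 3*y)^3 is a perfect cube, so E-series; the 4-jet and mu = 6 give E_6.

Type E_6, Milnor number mu = 6.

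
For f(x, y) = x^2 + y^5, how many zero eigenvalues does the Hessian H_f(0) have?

1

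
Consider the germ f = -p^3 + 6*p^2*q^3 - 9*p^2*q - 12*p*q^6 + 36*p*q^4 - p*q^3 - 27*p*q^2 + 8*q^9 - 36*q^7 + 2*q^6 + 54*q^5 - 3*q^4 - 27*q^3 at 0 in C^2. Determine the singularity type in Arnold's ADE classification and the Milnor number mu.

Type E7, Milnor number mu = 7.

The Hessian of f at 0 is [[0, 0], [0, 0]] with rank 0, so corank 2. A Groebner basis of the Jacobian ideal J(f) in C{p,q} is {p^3 + 9*p^2*q + 162*p^2 + 972*p*q + 1458*q^2, -9*p^2 + p*q^2 - 54*p*q - 81*q^2, 3*p^2 + 18*p*q + q^3 + 27*q^2}; counting standard monomials gives mu = 7. Corank 2; j^3 = -(p + 3*q)^3 is a perfect cube, so E-series; the 4-jet and mu = 7 give E_7.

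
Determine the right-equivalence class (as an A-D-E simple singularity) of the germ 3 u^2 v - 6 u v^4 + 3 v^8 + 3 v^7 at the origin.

D_{9}

The Hessian of f at 0 has rank 0. Corank 2; j^3 = 3*u^2*v has shape L^2 M (L != M), so D-series; mu = 9 gives D_9.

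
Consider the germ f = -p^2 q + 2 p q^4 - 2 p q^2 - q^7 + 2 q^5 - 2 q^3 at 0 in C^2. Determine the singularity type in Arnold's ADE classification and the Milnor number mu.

Type D_{4}, Milnor number mu = 4.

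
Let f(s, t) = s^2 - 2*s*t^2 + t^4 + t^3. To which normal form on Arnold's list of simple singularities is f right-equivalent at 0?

The Hessian of f at 0 has rank 1. Corank 1: A-series; mu = 2 gives A_2.

A_{2}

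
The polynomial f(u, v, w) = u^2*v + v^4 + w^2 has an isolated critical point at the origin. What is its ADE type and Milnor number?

Type D_5, Milnor number mu = 5.

The Hessian of f at 0 has rank 1. Corank 2; j^3 = u^2*v has shape L^2 M (L != M), so D-series; mu = 5 gives D_5.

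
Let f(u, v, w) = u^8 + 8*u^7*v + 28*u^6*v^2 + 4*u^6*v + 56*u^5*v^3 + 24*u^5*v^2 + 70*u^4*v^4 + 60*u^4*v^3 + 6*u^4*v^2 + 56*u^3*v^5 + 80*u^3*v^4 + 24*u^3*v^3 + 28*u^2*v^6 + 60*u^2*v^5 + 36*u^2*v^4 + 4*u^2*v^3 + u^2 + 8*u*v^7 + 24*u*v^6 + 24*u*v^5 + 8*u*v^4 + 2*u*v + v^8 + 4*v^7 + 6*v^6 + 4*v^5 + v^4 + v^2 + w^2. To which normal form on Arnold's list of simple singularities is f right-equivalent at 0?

The Hessian of f at 0 has rank 2. Corank 1: A-series; mu = 3 gives A_3.

A_3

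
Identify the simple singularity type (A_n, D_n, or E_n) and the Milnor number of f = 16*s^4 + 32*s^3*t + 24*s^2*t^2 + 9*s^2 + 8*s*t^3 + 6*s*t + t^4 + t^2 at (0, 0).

Type A_3, Milnor number mu = 3.

The Hessian of f at 0 is [[18, 6], [6, 2]] with rank 1, so corank 1. A Groebner basis of the Jacobian ideal J(f) in C{s,t} is {t^3, s + t/3}; counting standard monomials gives mu = 3. Corank 1: A-series; mu = 3 gives A_3.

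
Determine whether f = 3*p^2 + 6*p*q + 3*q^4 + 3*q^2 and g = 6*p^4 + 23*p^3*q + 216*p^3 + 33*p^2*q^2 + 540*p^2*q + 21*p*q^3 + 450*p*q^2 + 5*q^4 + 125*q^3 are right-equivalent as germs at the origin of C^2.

The Hessian of f at 0 has rank 1. Corank 1: A-series; mu = 3 gives A_3. The Hessian of g at 0 has rank 0. Corank 2; j^3 = (6*p + 5*q)^3 is a perfect cube, so E-series; the 4-jet and mu = 7 give E_7. f is A_3 but g is E_7, hence not right-equivalent.

No.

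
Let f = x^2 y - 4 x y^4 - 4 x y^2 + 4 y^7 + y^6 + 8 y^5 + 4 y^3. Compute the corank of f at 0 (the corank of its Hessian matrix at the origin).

Hessian at 0 has rank 0.

2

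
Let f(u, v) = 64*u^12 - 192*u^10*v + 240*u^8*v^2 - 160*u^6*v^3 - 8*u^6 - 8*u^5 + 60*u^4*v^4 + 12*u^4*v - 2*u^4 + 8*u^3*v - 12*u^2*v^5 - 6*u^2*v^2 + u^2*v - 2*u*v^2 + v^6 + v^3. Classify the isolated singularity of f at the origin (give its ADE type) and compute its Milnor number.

The Hessian of f at 0 has rank 0. Corank 2; j^3 = v*(u - v)^2 has shape L^2 M (L != M), so D-series; mu = 7 gives D_7.

Type D_{7}, Milnor number mu = 7.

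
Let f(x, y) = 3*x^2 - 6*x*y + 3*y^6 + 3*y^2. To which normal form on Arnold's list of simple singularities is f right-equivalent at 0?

A5

The Hessian of f at 0 is [[6, -6], [-6, 6]] with rank 1, so corank 1. A Groebner basis of the Jacobian ideal J(f) in C{x,y} is {y^5, x - y}; counting standard monomials gives mu = 5. Corank 1: A-series; mu = 5 gives A_5.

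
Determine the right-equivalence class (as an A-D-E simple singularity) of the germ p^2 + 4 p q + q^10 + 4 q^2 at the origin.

A9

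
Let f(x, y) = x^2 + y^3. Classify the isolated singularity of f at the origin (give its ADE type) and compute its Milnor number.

Type A_2, Milnor number mu = 2.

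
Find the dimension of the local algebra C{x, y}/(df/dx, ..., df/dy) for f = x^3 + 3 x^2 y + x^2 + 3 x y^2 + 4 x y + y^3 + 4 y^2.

The Hessian of f at 0 has rank 1. Corank 1: A-series; mu = 2 gives A_2.

2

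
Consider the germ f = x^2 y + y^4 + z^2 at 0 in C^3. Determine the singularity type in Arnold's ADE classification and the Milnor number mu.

The Hessian of f at 0 is [[0, 0, 0], [0, 0, 0], [0, 0, 2]] with rank 1, so corank 2. A Groebner basis of the Jacobian ideal J(f) in C{x,y,z} is {x^3, x^2/4 + y^3, x*y, z}; counting standard monomials gives mu = 5. Corank 2; j^3 = x^2*y has shape L^2 M (L != M), so D-series; mu = 5 gives D_5.

Type D_{5}, Milnor number mu = 5.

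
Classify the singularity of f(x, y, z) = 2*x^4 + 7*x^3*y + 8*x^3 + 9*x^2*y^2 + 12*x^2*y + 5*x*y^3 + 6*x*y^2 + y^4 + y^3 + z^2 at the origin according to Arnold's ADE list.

E_{7}

The Hessian of f at 0 has rank 1. Corank 2; j^3 = (2*x + y)^3 is a perfect cube, so E-series; the 4-jet and mu = 7 give E_7.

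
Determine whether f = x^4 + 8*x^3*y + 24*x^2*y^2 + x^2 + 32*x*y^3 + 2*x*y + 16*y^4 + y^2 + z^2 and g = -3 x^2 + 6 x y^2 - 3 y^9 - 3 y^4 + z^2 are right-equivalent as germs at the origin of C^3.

The Hessian of f at 0 is [[2, 2, 0], [2, 2, 0], [0, 0, 2]] with rank 2, so corank 1. A Groebner basis of the Jacobian ideal J(f) in C{x,y,z} is {y^3, x + y, z}; counting standard monomials gives mu = 3. Corank 1: A-series; mu = 3 gives A_3. The Hessian of g at 0 is [[-6, 0, 0], [0, 0, 0], [0, 0, 2]] with rank 2, so corank 1. A Groebner basis of the Jacobian ideal J(g) in C{x,y,z} is {x^4, -x + y^2, z}; counting standard monomials gives mu = 8. Corank 1: A-series; mu = 8 gives A_8. f is A_3 but g is A_8, hence not right-equivalent.

No.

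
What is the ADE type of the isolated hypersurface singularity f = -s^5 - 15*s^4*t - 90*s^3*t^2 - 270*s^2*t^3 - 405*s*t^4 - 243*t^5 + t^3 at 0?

E_8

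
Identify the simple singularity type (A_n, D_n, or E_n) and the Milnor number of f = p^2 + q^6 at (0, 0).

Type A_5, Milnor number mu = 5.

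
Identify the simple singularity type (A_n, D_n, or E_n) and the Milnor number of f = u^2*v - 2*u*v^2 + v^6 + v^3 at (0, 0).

Type D_7, Milnor number mu = 7.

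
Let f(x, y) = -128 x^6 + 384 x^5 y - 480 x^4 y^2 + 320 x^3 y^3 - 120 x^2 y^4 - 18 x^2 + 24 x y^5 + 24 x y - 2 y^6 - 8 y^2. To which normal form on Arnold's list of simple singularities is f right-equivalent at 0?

A_{5}

The Hessian of f at 0 is [[-36, 24], [24, -16]] with rank 1, so corank 1. A Groebner basis of the Jacobian ideal J(f) in C{x,y} is {y^5, x - 2*y/3}; counting standard monomials gives mu = 5. Corank 1: A-series; mu = 5 gives A_5.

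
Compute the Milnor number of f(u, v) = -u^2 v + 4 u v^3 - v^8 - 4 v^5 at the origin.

9

The Hessian of f at 0 has rank 0. Corank 2; j^3 = -u^2*v has shape L^2 M (L != M), so D-series; mu = 9 gives D_9.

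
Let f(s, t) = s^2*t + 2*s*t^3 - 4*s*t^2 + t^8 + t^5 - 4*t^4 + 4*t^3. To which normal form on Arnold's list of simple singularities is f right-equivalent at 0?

The Hessian of f at 0 has rank 0. Corank 2; j^3 = t*(s - 2*t)^2 has shape L^2 M (L != M), so D-series; mu = 9 gives D_9.

D_{9}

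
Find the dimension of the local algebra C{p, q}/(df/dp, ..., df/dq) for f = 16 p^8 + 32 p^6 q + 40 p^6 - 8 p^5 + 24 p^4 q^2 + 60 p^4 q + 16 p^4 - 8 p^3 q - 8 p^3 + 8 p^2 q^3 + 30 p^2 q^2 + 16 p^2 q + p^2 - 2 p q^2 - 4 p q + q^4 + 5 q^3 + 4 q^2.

2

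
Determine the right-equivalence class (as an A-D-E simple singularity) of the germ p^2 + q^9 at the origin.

A_8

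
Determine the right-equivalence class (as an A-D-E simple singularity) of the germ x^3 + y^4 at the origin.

E6

The Hessian of f at 0 has rank 0. Corank 2; j^3 = x^3 is a perfect cube, so E-series; the 4-jet and mu = 6 give E_6.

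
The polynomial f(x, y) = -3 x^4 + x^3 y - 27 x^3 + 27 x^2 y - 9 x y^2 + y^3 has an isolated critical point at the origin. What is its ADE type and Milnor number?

Type E_7, Milnor number mu = 7.

The Hessian of f at 0 has rank 0. Corank 2; j^3 = -(3*x - y)^3 is a perfect cube, so E-series; the 4-jet and mu = 7 give E_7.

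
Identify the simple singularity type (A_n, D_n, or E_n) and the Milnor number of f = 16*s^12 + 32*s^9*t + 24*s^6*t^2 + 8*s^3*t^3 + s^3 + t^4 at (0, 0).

Type E6, Milnor number mu = 6.

The Hessian of f at 0 is [[0, 0], [0, 0]] with rank 0, so corank 2. A Groebner basis of the Jacobian ideal J(f) in C{s,t} is {t^3, s^2}; counting standard monomials gives mu = 6. Corank 2; j^3 = s^3 is a perfect cube, so E-series; the 4-jet and mu = 6 give E_6.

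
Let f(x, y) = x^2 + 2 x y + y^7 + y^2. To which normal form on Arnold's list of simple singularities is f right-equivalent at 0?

A_6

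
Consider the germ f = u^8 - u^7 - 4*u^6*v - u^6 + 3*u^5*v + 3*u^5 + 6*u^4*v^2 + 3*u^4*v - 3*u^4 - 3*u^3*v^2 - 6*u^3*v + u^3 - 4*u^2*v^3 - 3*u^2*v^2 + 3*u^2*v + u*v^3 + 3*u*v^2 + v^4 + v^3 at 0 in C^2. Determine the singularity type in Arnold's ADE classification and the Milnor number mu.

The Hessian of f at 0 is [[0, 0], [0, 0]] with rank 0, so corank 2. A Groebner basis of the Jacobian ideal J(f) in C{u,v} is {-3*u^2/10 - 3*u*v/5 + v^4 - v^3/10 - 3*v^2/10, u^3 - 6*u^2/5 - 12*u*v/5 + 3*v^3/5 - 6*v^2/5, u^2*v + 7*u^2/10 + 7*u*v/5 - 23*v^3/30 + 7*v^2/10, -3*u^2/10 + u*v^2 - 3*u*v/5 + 9*v^3/10 - 3*v^2/10}; counting standard monomials gives mu = 7. Corank 2; j^3 = (u + v)^3 is a perfect cube, so E-series; the 4-jet and mu = 7 give E_7.

Type E_7, Milnor number mu = 7.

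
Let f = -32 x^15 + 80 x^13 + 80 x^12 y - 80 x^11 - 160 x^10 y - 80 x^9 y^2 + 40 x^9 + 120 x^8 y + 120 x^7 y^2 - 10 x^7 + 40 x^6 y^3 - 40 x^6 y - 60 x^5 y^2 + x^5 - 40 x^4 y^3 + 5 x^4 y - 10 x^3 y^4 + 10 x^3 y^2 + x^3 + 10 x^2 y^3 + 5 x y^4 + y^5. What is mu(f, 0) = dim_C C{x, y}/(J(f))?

8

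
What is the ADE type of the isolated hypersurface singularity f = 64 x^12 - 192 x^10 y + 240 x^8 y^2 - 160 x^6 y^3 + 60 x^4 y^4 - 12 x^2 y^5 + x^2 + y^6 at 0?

The Hessian of f at 0 has rank 1. Corank 1: A-series; mu = 5 gives A_5.

A_5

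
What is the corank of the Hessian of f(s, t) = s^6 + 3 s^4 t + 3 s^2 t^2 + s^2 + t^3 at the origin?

1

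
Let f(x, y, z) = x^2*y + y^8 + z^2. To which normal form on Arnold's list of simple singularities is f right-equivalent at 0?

The Hessian of f at 0 has rank 1. Corank 2; j^3 = x^2*y has shape L^2 M (L != M), so D-series; mu = 9 gives D_9.

D_{9}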